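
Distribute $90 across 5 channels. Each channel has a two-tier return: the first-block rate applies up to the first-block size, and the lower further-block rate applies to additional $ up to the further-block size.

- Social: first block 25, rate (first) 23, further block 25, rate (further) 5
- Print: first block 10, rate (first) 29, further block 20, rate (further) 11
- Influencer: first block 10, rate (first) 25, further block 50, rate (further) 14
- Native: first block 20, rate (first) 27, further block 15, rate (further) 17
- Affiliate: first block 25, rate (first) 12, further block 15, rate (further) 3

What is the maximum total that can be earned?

Rank every tier by rate: Print/T1 29 > Native/T1 27 > Influencer/T1 25 > Social/T1 23 > Native/T2 17 > Influencer/T2 14 > Affiliate/T1 12 > Print/T2 11 > Social/T2 5 > Affiliate/T2 3.
Fill Print T1 block (10 at 29) ; 80 left.
Native T1 at 27: fill all 20 ; 60 left.
Fill Influencer T1 block (10 at 25) ; 50 left.
Social T1 at 23: fill all 25 ; 25 left.
Fill Native T2 block (15 at 17) ; 10 left.
Influencer/T2: +10 of 50 at 14; pool empty.
Total = 29×10 + 27×20 + 25×10 + 23×25 + 17×15 + 14×10 = 2050.

2050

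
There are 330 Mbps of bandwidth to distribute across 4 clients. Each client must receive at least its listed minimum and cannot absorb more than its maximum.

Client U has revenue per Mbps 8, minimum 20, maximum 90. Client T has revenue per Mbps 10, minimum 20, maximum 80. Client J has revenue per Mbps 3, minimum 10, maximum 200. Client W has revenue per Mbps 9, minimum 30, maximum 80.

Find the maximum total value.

2480

Meeting every minimum uses 20+20+10+30 = 80 Mbps, leaving 250.
Order the clients by revenue per Mbps: Client T 10 > Client W 9 > Client U 8 > Client J 3.
Give Client T 60 more to hit its cap of 80 — 190 left.
Client W takes 50 more to reach its cap of 80 — 140 left.
Give Client U 70 more to hit its cap of 90 — 70 left.
Only 70 left; Client J takes them to reach 80.
Total = 8×90 + 10×80 + 3×80 + 9×80 = 2480.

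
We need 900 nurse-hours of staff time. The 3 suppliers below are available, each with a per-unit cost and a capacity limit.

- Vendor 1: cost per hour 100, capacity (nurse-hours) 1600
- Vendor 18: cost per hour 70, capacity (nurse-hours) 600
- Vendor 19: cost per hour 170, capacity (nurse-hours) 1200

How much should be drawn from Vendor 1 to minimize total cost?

300

Use suppliers in increasing cost order.
Vendor 18 (70): use full 600 → 300 nurse-hours to go.
Vendor 1 (100): take the remaining 300 → done.
Vendor 19: unused.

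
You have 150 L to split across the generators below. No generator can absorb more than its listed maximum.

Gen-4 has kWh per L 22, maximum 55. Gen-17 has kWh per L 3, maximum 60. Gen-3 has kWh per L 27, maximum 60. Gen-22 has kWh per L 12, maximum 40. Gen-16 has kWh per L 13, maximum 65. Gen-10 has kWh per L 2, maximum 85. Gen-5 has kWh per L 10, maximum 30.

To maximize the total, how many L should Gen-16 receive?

Highest kWh per L first: Gen-3 27 > Gen-4 22 > Gen-16 13 > Gen-22 12 > Gen-5 10 > Gen-17 3 > Gen-10 2.
Give Gen-3 60 to hit its cap of 60 ; 90 left.
Gen-4 takes 55 to reach its cap of 55 ; 35 left.
Only 35 left; Gen-16 takes them to reach 35.

35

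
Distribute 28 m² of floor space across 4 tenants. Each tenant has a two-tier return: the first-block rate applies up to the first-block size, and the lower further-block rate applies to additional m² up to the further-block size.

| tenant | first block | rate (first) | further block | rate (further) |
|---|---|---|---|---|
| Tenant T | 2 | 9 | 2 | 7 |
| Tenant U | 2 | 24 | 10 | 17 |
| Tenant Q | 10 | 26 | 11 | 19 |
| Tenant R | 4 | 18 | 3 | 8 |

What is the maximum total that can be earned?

Treat each block as its own option and order by rate: Tenant Q/T1 26 > Tenant U/T1 24 > Tenant Q/T2 19 > Tenant R/T1 18 > Tenant U/T2 17 > Tenant T/T1 9 > Tenant R/T2 8 > Tenant T/T2 7.
Fill Tenant Q T1 block (10 at 26) ; 18 left.
Tenant U/T1 (24): +2 ; 16 left.
Tenant Q T2 at 19: fill all 11 ; 5 left.
Tenant R/T1 (18): +4 ; 1 left.
Tenant U T2 at 17: only 1 left, fill 1.
Total = 26×10 + 24×2 + 19×11 + 18×4 + 17×1 = 606.

606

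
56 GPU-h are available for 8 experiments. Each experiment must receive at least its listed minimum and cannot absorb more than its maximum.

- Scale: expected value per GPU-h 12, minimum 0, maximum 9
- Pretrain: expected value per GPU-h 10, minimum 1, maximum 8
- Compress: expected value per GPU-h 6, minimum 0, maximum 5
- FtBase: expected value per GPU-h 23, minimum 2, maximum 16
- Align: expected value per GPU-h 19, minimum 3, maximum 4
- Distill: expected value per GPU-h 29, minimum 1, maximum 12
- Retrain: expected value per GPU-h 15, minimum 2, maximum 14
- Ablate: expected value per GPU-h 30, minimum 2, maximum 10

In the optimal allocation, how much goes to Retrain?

Meeting every minimum uses 0+1+0+2+3+1+2+2 = 11 GPU-h, leaving 45.
Rank by expected value per GPU-h: Ablate 30 > Distill 29 > FtBase 23 > Align 19 > Retrain 15 > Scale 12 > Pretrain 10 > Compress 6.
Ablate: +8 to 10 (cap) — 37 left.
Distill: +11 to 12 (cap) — 26 left.
FtBase takes 14 more to reach its cap of 16 — 12 left.
Align: +1 to 4 (cap) — 11 left.
Only 11 left; Retrain takes them to reach 13.

13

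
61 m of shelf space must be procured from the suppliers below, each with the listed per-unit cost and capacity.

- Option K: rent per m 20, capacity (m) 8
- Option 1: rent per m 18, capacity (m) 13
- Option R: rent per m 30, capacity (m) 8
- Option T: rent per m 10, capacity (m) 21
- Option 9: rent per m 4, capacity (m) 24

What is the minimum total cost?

600

Fill from the cheapest supplier first.
Option 9 (4): use full 24 — 37 m to go.
Take 21 from Option T at 10 — need 16 more.
Option 1 (18): use full 13 — 3 m to go.
Option K (20): take the remaining 3 — done.
Option R: unused.
Cost = 24×4 + 21×10 + 13×18 + 3×20 = 600.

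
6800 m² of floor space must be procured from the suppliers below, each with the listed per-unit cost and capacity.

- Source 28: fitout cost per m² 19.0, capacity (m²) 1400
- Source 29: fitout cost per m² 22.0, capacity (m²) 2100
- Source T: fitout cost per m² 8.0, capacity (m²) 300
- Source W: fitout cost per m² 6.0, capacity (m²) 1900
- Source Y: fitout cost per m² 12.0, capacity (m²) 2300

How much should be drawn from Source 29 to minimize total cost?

Cheapest first:
Take 1900 from Source W at 6.0 → need 4900 more.
Source T (8.0): use full 300 → 4600 m² to go.
Source Y (12.0): use full 2300 → 2300 m² to go.
Source 28 (19.0): use full 1400 → 900 m² to go.
Source 29 at 22.0: take 900 of its 2100 → requirement met.

900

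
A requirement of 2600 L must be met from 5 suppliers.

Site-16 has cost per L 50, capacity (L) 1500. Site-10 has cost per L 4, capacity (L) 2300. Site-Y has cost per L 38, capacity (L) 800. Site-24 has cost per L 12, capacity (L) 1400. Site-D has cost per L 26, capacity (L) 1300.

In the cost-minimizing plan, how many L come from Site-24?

300

Use suppliers in increasing cost order.
Site-10 at 4: take all 2300 L ; 300 still needed.
Take 300 from Site-24 at 12 to finish.
Site-D, Site-Y, Site-16: unused.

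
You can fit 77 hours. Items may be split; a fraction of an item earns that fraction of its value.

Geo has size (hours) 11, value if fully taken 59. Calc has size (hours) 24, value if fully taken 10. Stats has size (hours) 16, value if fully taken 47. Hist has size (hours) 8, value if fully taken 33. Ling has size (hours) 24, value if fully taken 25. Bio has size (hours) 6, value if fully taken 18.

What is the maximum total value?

187

Sort by value density: Geo 59/11≈5.36, Hist 33/8≈4.12, Bio 18/6≈3, Stats 47/16≈2.94, Ling 25/24≈1.04, Calc 10/24≈0.417.
Take all of Geo (11 hours, value 59) — 66 hours left.
Hist: take in full, 8 hours for value 33 — 58 left.
Bio: take in full, 6 hours for value 18 — 52 left.
Take all of Stats (16 hours, value 47) — 36 hours left.
Ling: take in full, 24 hours for value 25 — 12 left.
12 hours left: a 12/24 share of Calc gives 10×12/24 = 5.
Total value = 187.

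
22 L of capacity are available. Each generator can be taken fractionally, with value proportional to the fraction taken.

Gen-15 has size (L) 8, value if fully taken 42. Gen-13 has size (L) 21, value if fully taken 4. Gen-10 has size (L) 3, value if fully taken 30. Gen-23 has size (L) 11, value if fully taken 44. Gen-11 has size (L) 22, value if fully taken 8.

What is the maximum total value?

116

Rank by value-to-size ratio: Gen-10 30/3≈10, Gen-15 42/8≈5.25, Gen-23 44/11≈4, Gen-11 8/22≈0.364, Gen-13 4/21≈0.19.
Take all of Gen-10 (3 L, value 30) — 19 L left.
Take all of Gen-15 (8 L, value 42) — 11 L left.
All 11 L of Gen-23 fit (value 44) — 0 remain.
Total value = 116.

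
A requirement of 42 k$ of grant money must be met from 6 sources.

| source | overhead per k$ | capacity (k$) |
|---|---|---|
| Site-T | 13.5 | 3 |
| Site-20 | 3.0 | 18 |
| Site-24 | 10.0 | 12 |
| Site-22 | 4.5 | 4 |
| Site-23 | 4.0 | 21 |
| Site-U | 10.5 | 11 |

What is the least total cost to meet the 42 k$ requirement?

151.5

Fill from the cheapest source first.
Site-20 at 3.0: take all 18 k$ ; 24 still needed.
Site-23 (4.0): use full 21 ; 3 k$ to go.
Site-22 at 4.5: take 3 of its 4 ; requirement met.
Site-24, Site-U, Site-T: unused.
Cost = 18×3.0 + 21×4.0 + 3×4.5 = 151.5.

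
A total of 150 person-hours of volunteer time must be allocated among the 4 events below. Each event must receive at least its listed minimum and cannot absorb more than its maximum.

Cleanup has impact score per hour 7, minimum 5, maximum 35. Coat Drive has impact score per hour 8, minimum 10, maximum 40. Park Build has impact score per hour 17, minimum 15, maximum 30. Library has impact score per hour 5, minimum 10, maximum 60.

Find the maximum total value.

1300

Meeting every minimum uses 5+10+15+10 = 40 person-hours, leaving 110.
Highest impact score per hour first: Park Build 17 > Coat Drive 8 > Cleanup 7 > Library 5.
Give Park Build 15 more to hit its cap of 30 ; 95 left.
Give Coat Drive 30 more to hit its cap of 40 ; 65 left.
Give Cleanup 30 more to hit its cap of 35 ; 35 left.
Library has room for 50 more but only 35 remain, so it gets 45.
Total = 7×35 + 8×40 + 17×30 + 5×45 = 1300.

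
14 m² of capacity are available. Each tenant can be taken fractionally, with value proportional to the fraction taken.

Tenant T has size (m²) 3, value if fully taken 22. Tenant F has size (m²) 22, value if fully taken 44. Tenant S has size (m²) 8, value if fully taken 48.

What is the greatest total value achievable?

Sort by value density: Tenant T 22/3≈7.33, Tenant S 48/8≈6, Tenant F 44/22≈2.
All 3 m² of Tenant T fit (value 22) — 11 remain.
Tenant S: take in full, 8 m² for value 48 — 3 left.
3 m² left: a 3/22 share of Tenant F gives 44×3/22 = 6.
Total value = 76.

76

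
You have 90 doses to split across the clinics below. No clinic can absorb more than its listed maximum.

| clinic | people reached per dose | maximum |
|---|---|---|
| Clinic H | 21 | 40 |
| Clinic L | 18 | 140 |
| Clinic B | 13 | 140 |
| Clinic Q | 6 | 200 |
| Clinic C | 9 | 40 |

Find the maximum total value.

1740

Highest people reached per dose first: Clinic H 21 > Clinic L 18 > Clinic B 13 > Clinic C 9 > Clinic Q 6.
Clinic H takes 40 to reach its cap of 40 ; 50 left.
Only 50 left; Clinic L takes them to reach 50.
Total = 21×40 + 18×50 = 1740.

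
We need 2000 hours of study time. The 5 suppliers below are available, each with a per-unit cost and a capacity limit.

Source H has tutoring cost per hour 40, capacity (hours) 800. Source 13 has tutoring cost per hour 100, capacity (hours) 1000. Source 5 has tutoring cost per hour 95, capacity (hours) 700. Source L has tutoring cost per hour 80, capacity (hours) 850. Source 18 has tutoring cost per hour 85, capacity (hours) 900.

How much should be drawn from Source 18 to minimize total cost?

350

Fill from the cheapest supplier first.
Take 800 from Source H at 40 ; need 1200 more.
Take 850 from Source L at 80 ; need 350 more.
Take 350 from Source 18 at 85 to finish.
Source 5, Source 13: unused.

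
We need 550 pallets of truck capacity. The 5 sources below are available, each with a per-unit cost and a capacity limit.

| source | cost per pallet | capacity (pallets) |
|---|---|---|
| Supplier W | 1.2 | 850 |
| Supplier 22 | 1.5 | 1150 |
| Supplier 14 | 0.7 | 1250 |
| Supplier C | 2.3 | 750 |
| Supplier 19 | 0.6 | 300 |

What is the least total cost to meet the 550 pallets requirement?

355

Cheapest first:
Take 300 from Supplier 19 at 0.6 — need 250 more.
Supplier 14 at 0.7: take 250 of its 1250 — requirement met.
Supplier W, Supplier 22, Supplier C: unused.
Cost = 300×0.6 + 250×0.7 = 355.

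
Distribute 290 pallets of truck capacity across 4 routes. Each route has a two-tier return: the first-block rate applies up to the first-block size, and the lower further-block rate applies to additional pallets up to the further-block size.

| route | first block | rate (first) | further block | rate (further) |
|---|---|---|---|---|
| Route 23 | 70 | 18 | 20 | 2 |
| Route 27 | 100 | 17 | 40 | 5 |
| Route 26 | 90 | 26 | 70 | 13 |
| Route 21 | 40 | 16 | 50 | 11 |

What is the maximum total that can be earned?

5780

Rank every tier by rate: Route 26/first 26 > Route 23/first 18 > Route 27/first 17 > Route 21/first 16 > Route 26/second 13 > Route 21/second 11 > Route 27/second 5 > Route 23/second 2.
Route 26 first at 26: fill all 90 → 200 left.
Route 23 first at 18: fill all 70 → 130 left.
Fill Route 27 first block (100 at 17) → 30 left.
Route 21/first: +30 of 40 at 16; pool empty.
Total = 26×90 + 18×70 + 17×100 + 16×30 = 5780.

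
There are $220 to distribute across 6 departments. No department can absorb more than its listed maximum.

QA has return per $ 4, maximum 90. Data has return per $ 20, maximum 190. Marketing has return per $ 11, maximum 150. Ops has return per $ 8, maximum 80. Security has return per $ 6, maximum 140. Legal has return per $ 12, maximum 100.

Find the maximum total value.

4160

Order the departments by return per $: Data 20 > Legal 12 > Marketing 11 > Ops 8 > Security 6 > QA 4.
Give Data 190 to hit its cap of 190 ; 30 left.
Legal has room for 100 but only 30 remain, so it gets 30.
Total = 20×190 + 12×30 = 4160.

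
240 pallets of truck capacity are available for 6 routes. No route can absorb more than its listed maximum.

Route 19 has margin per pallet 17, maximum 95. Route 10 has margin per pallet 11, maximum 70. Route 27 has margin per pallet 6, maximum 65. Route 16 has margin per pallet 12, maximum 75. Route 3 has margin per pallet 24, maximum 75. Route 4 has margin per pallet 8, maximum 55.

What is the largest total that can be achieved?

Order the routes by margin per pallet: Route 3 24 > Route 19 17 > Route 16 12 > Route 10 11 > Route 4 8 > Route 27 6.
Give Route 3 75 to hit its cap of 75 → 165 left.
Give Route 19 95 to hit its cap of 95 → 70 left.
Route 16: +70 (room for 75) → 70. Pool exhausted.
Total = 17×95 + 12×70 + 24×75 = 4255.

4255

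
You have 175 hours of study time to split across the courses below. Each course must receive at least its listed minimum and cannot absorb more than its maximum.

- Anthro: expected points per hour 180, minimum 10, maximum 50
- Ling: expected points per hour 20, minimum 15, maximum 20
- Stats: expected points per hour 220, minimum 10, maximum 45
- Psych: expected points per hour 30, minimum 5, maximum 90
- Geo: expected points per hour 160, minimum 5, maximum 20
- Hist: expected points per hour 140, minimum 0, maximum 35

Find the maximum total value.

27600

Meeting every minimum uses 10+15+10+5+5+0 = 45 hours, leaving 130.
Highest expected points per hour first: Stats 220 > Anthro 180 > Geo 160 > Hist 140 > Psych 30 > Ling 20.
Stats: +35 to 45 (cap) — 95 left.
Anthro: +40 to 50 (cap) — 55 left.
Geo takes 15 more to reach its cap of 20 — 40 left.
Give Hist 35 more to hit its cap of 35 — 5 left.
Psych: +5 (room for 85) → 10. Pool exhausted.
Total = 180×50 + 20×15 + 220×45 + 30×10 + 160×20 + 140×35 = 27600.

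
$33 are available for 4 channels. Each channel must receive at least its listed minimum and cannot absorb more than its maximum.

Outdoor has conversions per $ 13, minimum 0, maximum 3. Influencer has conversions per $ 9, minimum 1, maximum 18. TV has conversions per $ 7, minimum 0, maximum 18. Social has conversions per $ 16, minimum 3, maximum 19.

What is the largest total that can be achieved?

Meeting every minimum uses 0+1+0+3 = 4 $, leaving 29.
Highest conversions per $ first: Social 16 > Outdoor 13 > Influencer 9 > TV 7.
Give Social 16 more to hit its cap of 19 → 13 left.
Outdoor takes 3 more to reach its cap of 3 → 10 left.
Only 10 left; Influencer takes them to reach 11.
Total = 13×3 + 9×11 + 16×19 = 442.

442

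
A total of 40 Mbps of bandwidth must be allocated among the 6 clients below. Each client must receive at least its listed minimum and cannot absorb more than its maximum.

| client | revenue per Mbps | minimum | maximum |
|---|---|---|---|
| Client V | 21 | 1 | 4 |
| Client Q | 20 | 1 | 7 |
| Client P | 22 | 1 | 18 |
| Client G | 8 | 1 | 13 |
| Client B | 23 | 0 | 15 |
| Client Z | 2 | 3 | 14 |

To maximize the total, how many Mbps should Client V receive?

2

Meeting every minimum uses 1+1+1+1+0+3 = 7 Mbps, leaving 33.
Rank by revenue per Mbps: Client B 23 > Client P 22 > Client V 21 > Client Q 20 > Client G 8 > Client Z 2.
Client B: +15 to 15 (cap) ; 18 left.
Client P: +17 to 18 (cap) ; 1 left.
Client V: +1 (room for 3) → 2. Pool exhausted.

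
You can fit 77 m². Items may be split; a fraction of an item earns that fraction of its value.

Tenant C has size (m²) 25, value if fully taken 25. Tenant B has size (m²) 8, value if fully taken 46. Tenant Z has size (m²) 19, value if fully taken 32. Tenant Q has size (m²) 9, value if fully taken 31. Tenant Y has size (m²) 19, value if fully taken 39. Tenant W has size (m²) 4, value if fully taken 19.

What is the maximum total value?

185

Best value per unit of size first: Tenant B 46/8≈5.75, Tenant W 19/4≈4.75, Tenant Q 31/9≈3.44, Tenant Y 39/19≈2.05, Tenant Z 32/19≈1.68, Tenant C 25/25≈1.
Tenant B: take in full, 8 m² for value 46 — 69 left.
All 4 m² of Tenant W fit (value 19) — 65 remain.
Tenant Q: take in full, 9 m² for value 31 — 56 left.
Take all of Tenant Y (19 m², value 39) — 37 m² left.
Take all of Tenant Z (19 m², value 32) — 18 m² left.
18 m² left: a 18/25 share of Tenant C gives 25×18/25 = 18.
Total value = 185.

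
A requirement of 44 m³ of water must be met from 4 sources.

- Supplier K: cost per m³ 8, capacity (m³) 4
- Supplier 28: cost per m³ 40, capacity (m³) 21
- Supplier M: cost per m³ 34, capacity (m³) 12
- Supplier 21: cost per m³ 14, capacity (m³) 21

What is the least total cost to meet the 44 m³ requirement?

Use sources in increasing cost order.
Supplier K (8): use full 4 → 40 m³ to go.
Supplier 21 (14): use full 21 → 19 m³ to go.
Supplier M (34): use full 12 → 7 m³ to go.
Take 7 from Supplier 28 at 40 to finish.
Cost = 4×8 + 21×14 + 12×34 + 7×40 = 1014.

1014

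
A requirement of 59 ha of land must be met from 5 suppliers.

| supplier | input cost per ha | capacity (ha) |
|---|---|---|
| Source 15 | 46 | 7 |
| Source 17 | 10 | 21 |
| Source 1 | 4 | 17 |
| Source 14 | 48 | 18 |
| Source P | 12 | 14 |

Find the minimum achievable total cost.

Cheapest first:
Take 17 from Source 1 at 4 → need 42 more.
Take 21 from Source 17 at 10 → need 21 more.
Take 14 from Source P at 12 → need 7 more.
Source 15 (46): use full 7 → 0 ha to go.
Source 14: unused.
Cost = 17×4 + 21×10 + 14×12 + 7×46 = 768.

768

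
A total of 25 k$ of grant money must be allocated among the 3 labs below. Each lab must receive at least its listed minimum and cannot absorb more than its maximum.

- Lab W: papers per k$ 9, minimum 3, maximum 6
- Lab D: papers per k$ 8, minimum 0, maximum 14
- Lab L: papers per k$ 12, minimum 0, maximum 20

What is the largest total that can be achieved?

Meeting every minimum uses 3+0+0 = 3 k$, leaving 22.
Highest papers per k$ first: Lab L 12 > Lab W 9 > Lab D 8.
Lab L takes 20 more to reach its cap of 20 ; 2 left.
Only 2 left; Lab W takes them to reach 5.
Total = 9×5 + 12×20 = 285.

285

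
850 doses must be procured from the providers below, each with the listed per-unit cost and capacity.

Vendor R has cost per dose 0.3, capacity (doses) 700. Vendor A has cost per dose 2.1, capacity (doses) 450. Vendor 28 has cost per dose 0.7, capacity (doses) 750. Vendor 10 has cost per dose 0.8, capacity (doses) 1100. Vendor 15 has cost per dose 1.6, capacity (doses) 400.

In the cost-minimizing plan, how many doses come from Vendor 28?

Use providers in increasing cost order.
Vendor R (0.3): use full 700 → 150 doses to go.
Vendor 28 at 0.7: take 150 of its 750 → requirement met.
Vendor 10, Vendor 15, Vendor A: unused.

150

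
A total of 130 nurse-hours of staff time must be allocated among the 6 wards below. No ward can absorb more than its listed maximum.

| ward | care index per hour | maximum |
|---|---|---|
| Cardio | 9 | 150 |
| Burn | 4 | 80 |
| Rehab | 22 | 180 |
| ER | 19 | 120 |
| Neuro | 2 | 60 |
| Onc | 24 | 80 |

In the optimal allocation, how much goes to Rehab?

Highest care index per hour first: Onc 24 > Rehab 22 > ER 19 > Cardio 9 > Burn 4 > Neuro 2.
Give Onc 80 to hit its cap of 80 — 50 left.
Rehab: +50 (room for 180) → 50. Pool exhausted.

50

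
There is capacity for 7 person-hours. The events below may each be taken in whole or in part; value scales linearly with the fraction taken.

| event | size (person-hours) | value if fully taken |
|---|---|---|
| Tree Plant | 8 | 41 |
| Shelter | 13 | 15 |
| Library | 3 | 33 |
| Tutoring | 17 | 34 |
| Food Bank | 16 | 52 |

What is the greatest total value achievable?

53.5

Sort by value density: Library 33/3≈11, Tree Plant 41/8≈5.12, Food Bank 52/16≈3.25, Tutoring 34/17≈2, Shelter 15/13≈1.15.
Library: take in full, 3 person-hours for value 33 — 4 left.
Fill the last 4 person-hours with part of Tree Plant: 4/8 of it earns 20.5.
Total value = 53.5.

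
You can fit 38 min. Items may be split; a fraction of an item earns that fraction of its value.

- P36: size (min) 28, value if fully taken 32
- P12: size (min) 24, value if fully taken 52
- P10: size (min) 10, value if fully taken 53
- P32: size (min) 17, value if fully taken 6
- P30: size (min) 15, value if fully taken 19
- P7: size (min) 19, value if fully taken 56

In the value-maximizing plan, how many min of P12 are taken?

9

Best value per unit of size first: P10 53/10≈5.3, P7 56/19≈2.95, P12 52/24≈2.17, P30 19/15≈1.27, P36 32/28≈1.14, P32 6/17≈0.353.
P10: take in full, 10 min for value 53 — 28 left.
All 19 min of P7 fit (value 56) — 9 remain.
9 min left: a 9/24 share of P12 gives 52×9/24 = 19.5.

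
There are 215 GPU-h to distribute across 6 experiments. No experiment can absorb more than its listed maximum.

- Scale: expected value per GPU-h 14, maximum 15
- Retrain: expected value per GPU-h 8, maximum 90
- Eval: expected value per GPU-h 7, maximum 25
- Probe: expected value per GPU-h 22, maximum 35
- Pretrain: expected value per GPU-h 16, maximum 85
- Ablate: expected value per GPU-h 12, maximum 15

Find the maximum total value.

3040

Highest expected value per GPU-h first: Probe 22 > Pretrain 16 > Scale 14 > Ablate 12 > Retrain 8 > Eval 7.
Probe: +35 to 35 (cap) ; 180 left.
Pretrain: +85 to 85 (cap) ; 95 left.
Scale takes 15 to reach its cap of 15 ; 80 left.
Give Ablate 15 to hit its cap of 15 ; 65 left.
Only 65 left; Retrain takes them to reach 65.
Total = 14×15 + 8×65 + 22×35 + 16×85 + 12×15 = 3040.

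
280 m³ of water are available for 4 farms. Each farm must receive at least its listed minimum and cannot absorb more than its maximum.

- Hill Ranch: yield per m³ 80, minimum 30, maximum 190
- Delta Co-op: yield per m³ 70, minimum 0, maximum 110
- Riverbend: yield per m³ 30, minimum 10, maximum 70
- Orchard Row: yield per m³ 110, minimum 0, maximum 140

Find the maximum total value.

26100

Meeting every minimum uses 30+0+10+0 = 40 m³, leaving 240.
Highest yield per m³ first: Orchard Row 110 > Hill Ranch 80 > Delta Co-op 70 > Riverbend 30.
Orchard Row takes 140 more to reach its cap of 140 ; 100 left.
Hill Ranch has room for 160 more but only 100 remain, so it gets 130.
Total = 80×130 + 30×10 + 110×140 = 26100.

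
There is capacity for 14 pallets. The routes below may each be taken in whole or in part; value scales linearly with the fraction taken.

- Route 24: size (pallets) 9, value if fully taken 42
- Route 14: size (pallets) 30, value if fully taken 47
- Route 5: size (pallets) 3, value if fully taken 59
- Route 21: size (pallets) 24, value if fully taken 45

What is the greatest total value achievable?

Rank by value-to-size ratio: Route 5 59/3≈19.7, Route 24 42/9≈4.67, Route 21 45/24≈1.88, Route 14 47/30≈1.57.
Take all of Route 5 (3 pallets, value 59) ; 11 pallets left.
Route 24: take in full, 9 pallets for value 42 ; 2 left.
Only 2 pallets remain; take 2/24 of Route 21 for value 45×2/24 = 3.75.
Total value = 104.75.

104.75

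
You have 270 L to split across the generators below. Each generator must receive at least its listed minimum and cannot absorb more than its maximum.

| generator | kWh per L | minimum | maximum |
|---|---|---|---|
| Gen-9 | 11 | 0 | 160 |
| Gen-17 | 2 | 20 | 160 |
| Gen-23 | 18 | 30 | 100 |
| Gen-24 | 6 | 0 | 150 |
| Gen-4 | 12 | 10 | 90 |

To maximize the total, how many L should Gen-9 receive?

60

Meeting every minimum uses 0+20+30+0+10 = 60 L, leaving 210.
Rank by kWh per L: Gen-23 18 > Gen-4 12 > Gen-9 11 > Gen-24 6 > Gen-17 2.
Gen-23 takes 70 more to reach its cap of 100 → 140 left.
Give Gen-4 80 more to hit its cap of 90 → 60 left.
Gen-9 has room for 160 more but only 60 remain, so it gets 60.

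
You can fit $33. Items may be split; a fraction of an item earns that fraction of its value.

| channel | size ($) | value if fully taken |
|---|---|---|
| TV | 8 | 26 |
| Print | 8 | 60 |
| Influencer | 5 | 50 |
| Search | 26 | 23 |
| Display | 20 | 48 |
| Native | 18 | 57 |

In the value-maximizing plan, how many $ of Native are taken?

12

Best value per unit of size first: Influencer 50/5≈10, Print 60/8≈7.5, TV 26/8≈3.25, Native 57/18≈3.17, Display 48/20≈2.4, Search 23/26≈0.885.
All 5 $ of Influencer fit (value 50) → 28 remain.
Print: take in full, 8 $ for value 60 → 20 left.
All 8 $ of TV fit (value 26) → 12 remain.
12 $ left: a 12/18 share of Native gives 57×12/18 = 38.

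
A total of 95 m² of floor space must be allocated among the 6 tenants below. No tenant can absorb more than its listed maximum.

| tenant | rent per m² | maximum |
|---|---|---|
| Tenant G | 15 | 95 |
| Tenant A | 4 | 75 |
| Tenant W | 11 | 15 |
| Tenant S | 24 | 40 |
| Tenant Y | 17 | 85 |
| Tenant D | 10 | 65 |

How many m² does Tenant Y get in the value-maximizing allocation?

55

Order the tenants by rent per m²: Tenant S 24 > Tenant Y 17 > Tenant G 15 > Tenant W 11 > Tenant D 10 > Tenant A 4.
Tenant S takes 40 to reach its cap of 40 → 55 left.
Tenant Y: +55 (room for 85) → 55. Pool exhausted.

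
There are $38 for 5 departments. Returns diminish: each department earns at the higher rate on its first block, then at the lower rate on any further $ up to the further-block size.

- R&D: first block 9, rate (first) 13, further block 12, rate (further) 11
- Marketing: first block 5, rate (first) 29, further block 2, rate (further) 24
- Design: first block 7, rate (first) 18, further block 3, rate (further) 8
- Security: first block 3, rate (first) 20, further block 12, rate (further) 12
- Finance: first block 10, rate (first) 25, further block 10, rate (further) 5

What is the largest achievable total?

770

Treat each block as its own option and order by rate: Marketing/tier1 29 > Finance/tier1 25 > Marketing/tier2 24 > Security/tier1 20 > Design/tier1 18 > R&D/tier1 13 > Security/tier2 12 > R&D/tier2 11 > Design/tier2 8 > Finance/tier2 5.
Fill Marketing tier1 block (5 at 29) — 33 left.
Finance/tier1 (25): +10 — 23 left.
Fill Marketing tier2 block (2 at 24) — 21 left.
Security/tier1 (20): +3 — 18 left.
Fill Design tier1 block (7 at 18) — 11 left.
R&D tier1 at 13: fill all 9 — 2 left.
Security tier2 at 12: only 2 left, fill 2.
Total = 29×5 + 25×10 + 24×2 + 20×3 + 18×7 + 13×9 + 12×2 = 770.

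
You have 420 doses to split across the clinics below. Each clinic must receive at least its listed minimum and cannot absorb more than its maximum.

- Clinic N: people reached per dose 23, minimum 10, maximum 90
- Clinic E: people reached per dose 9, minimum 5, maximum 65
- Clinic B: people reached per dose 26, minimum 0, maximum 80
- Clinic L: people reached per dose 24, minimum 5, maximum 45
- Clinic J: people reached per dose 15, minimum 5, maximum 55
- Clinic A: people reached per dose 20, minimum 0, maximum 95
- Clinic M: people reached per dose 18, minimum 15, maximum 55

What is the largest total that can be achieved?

Meeting every minimum uses 10+5+0+5+5+0+15 = 40 doses, leaving 380.
Order the clinics by people reached per dose: Clinic B 26 > Clinic L 24 > Clinic N 23 > Clinic A 20 > Clinic M 18 > Clinic J 15 > Clinic E 9.
Clinic B: +80 to 80 (cap) ; 300 left.
Clinic L takes 40 more to reach its cap of 45 ; 260 left.
Give Clinic N 80 more to hit its cap of 90 ; 180 left.
Clinic A takes 95 more to reach its cap of 95 ; 85 left.
Clinic M takes 40 more to reach its cap of 55 ; 45 left.
Clinic J: +45 (room for 50) → 50. Pool exhausted.
Total = 23×90 + 9×5 + 26×80 + 24×45 + 15×50 + 20×95 + 18×55 = 8915.

8915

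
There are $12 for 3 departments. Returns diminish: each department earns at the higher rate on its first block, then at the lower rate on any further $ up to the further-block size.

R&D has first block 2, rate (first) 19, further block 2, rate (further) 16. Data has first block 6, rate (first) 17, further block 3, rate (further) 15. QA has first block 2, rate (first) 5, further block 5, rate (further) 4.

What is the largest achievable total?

202

Order all 6 blocks by rate: R&D/tier1 19 > Data/tier1 17 > R&D/tier2 16 > Data/tier2 15 > QA/tier1 5 > QA/tier2 4.
R&D tier1 at 19: fill all 2 ; 10 left.
Data tier1 at 17: fill all 6 ; 4 left.
R&D tier2 at 16: fill all 2 ; 2 left.
Data/tier2: +2 of 3 at 15; pool empty.
Total = 19×2 + 17×6 + 16×2 + 15×2 = 202.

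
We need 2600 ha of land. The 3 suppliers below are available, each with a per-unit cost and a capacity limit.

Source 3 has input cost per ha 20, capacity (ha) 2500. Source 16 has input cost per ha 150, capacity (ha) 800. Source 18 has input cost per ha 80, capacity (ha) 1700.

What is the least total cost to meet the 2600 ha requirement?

Fill from the cheapest supplier first.
Take 2500 from Source 3 at 20 — need 100 more.
Source 18 at 80: take 100 of its 1700 — requirement met.
Source 16: unused.
Cost = 2500×20 + 100×80 = 58000.

58000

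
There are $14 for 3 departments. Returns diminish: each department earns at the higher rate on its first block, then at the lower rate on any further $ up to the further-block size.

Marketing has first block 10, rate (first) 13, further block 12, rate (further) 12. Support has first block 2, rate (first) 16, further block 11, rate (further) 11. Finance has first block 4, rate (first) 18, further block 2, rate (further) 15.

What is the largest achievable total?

Order all 6 blocks by rate: Finance/tier1 18 > Support/tier1 16 > Finance/tier2 15 > Marketing/tier1 13 > Marketing/tier2 12 > Support/tier2 11.
Fill Finance tier1 block (4 at 18) ; 10 left.
Support/tier1 (16): +2 ; 8 left.
Finance/tier2 (15): +2 ; 6 left.
Marketing tier1 at 13: only 6 left, fill 6.
Total = 18×4 + 16×2 + 15×2 + 13×6 = 212.

212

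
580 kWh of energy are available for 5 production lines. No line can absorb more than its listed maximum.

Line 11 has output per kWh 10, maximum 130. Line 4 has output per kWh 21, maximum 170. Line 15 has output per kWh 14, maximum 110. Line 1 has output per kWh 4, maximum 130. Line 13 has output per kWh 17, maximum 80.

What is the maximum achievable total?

Order the production lines by output per kWh: Line 4 21 > Line 13 17 > Line 15 14 > Line 11 10 > Line 1 4.
Give Line 4 170 to hit its cap of 170 ; 410 left.
Line 13: +80 to 80 (cap) ; 330 left.
Line 15 takes 110 to reach its cap of 110 ; 220 left.
Line 11: +130 to 130 (cap) ; 90 left.
Line 1: +90 (room for 130) → 90. Pool exhausted.
Total = 10×130 + 21×170 + 14×110 + 4×90 + 17×80 = 8130.

8130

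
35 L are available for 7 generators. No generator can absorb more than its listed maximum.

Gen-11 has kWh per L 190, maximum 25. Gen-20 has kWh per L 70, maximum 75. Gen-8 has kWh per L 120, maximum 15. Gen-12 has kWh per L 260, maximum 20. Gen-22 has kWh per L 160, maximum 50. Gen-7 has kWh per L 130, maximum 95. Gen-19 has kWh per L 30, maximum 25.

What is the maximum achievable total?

8050

Rank by kWh per L: Gen-12 260 > Gen-11 190 > Gen-22 160 > Gen-7 130 > Gen-8 120 > Gen-20 70 > Gen-19 30.
Gen-12: +20 to 20 (cap) — 15 left.
Only 15 left; Gen-11 takes them to reach 15.
Total = 190×15 + 260×20 = 8050.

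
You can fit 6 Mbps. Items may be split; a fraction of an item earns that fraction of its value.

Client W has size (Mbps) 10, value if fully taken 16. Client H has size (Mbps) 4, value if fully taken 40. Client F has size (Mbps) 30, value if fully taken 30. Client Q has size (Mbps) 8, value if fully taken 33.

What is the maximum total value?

Rank by value-to-size ratio: Client H 40/4≈10, Client Q 33/8≈4.12, Client W 16/10≈1.6, Client F 30/30≈1.
All 4 Mbps of Client H fit (value 40) → 2 remain.
Only 2 Mbps remain; take 2/8 of Client Q for value 33×2/8 = 8.25.
Total value = 48.25.

48.25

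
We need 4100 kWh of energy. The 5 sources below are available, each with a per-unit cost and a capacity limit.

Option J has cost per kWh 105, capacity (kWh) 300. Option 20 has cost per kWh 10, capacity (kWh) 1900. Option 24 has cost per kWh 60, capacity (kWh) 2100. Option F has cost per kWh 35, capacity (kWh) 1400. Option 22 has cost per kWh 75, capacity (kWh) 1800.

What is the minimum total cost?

116000

Fill from the cheapest source first.
Option 20 at 10: take all 1900 kWh ; 2200 still needed.
Take 1400 from Option F at 35 ; need 800 more.
Option 24 (60): take the remaining 800 ; done.
Option 22, Option J: unused.
Cost = 1900×10 + 1400×35 + 800×60 = 116000.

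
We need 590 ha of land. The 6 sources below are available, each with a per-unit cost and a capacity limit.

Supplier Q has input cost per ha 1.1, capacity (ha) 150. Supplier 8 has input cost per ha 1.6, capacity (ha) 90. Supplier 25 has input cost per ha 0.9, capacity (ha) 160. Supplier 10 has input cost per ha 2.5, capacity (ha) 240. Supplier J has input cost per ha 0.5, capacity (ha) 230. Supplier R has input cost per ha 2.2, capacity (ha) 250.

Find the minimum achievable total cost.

Cheapest first:
Supplier J at 0.5: take all 230 ha — 360 still needed.
Supplier 25 at 0.9: take all 160 ha — 200 still needed.
Supplier Q at 1.1: take all 150 ha — 50 still needed.
Take 50 from Supplier 8 at 1.6 to finish.
Supplier R, Supplier 10: unused.
Cost = 230×0.5 + 160×0.9 + 150×1.1 + 50×1.6 = 504.

504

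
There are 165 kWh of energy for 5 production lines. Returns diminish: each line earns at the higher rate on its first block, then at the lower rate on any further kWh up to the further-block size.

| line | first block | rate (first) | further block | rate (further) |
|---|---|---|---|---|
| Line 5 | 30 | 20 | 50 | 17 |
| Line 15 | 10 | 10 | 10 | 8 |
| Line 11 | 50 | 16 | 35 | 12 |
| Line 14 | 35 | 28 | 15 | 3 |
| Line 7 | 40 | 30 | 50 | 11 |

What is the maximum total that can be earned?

Order all 10 blocks by rate: Line 7/first 30 > Line 14/first 28 > Line 5/first 20 > Line 5/second 17 > Line 11/first 16 > Line 11/second 12 > Line 7/second 11 > Line 15/first 10 > Line 15/second 8 > Line 14/second 3.
Line 7 first at 30: fill all 40 → 125 left.
Line 14 first at 28: fill all 35 → 90 left.
Line 5/first (20): +30 → 60 left.
Fill Line 5 second block (50 at 17) → 10 left.
10 remain; put them into Line 11 first at 16.
Total = 30×40 + 28×35 + 20×30 + 17×50 + 16×10 = 3790.

3790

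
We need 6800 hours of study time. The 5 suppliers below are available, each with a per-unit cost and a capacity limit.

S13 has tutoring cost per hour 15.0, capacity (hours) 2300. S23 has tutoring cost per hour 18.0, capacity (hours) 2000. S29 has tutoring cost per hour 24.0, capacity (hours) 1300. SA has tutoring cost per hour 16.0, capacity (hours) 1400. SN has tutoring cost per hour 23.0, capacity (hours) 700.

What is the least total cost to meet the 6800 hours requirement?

118600

Use suppliers in increasing cost order.
S13 at 15.0: take all 2300 hours — 4500 still needed.
SA at 16.0: take all 1400 hours — 3100 still needed.
S23 at 18.0: take all 2000 hours — 1100 still needed.
SN (23.0): use full 700 — 400 hours to go.
S29 at 24.0: take 400 of its 1300 — requirement met.
Cost = 2300×15.0 + 1400×16.0 + 2000×18.0 + 700×23.0 + 400×24.0 = 118600.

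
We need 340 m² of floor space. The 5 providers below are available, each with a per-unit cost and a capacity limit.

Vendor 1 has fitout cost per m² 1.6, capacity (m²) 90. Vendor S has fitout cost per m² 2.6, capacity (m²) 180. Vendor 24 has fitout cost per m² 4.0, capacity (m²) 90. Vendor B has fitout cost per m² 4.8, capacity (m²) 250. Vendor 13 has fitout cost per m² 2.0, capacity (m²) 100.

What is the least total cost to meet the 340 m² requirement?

Use providers in increasing cost order.
Vendor 1 at 1.6: take all 90 m² ; 250 still needed.
Vendor 13 (2.0): use full 100 ; 150 m² to go.
Vendor S (2.6): take the remaining 150 ; done.
Vendor 24, Vendor B: unused.
Cost = 90×1.6 + 100×2.0 + 150×2.6 = 734.

734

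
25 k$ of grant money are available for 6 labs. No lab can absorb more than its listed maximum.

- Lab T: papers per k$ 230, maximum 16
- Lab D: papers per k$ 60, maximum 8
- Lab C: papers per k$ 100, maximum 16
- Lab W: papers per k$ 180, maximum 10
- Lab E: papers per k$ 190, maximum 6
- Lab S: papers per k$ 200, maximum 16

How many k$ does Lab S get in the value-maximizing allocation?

9

Rank by papers per k$: Lab T 230 > Lab S 200 > Lab E 190 > Lab W 180 > Lab C 100 > Lab D 60.
Lab T: +16 to 16 (cap) → 9 left.
Lab S has room for 16 but only 9 remain, so it gets 9.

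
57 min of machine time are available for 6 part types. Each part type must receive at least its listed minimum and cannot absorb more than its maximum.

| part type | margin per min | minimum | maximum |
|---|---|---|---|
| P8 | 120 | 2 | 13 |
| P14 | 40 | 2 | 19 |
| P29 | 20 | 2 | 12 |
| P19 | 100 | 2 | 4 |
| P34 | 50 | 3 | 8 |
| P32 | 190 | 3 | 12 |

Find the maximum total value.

Meeting every minimum uses 2+2+2+2+3+3 = 14 min, leaving 43.
Rank by margin per min: P32 190 > P8 120 > P19 100 > P34 50 > P14 40 > P29 20.
Give P32 9 more to hit its cap of 12 → 34 left.
Give P8 11 more to hit its cap of 13 → 23 left.
P19 takes 2 more to reach its cap of 4 → 21 left.
P34: +5 to 8 (cap) → 16 left.
Only 16 left; P14 takes them to reach 18.
Total = 120×13 + 40×18 + 20×2 + 100×4 + 50×8 + 190×12 = 5400.

5400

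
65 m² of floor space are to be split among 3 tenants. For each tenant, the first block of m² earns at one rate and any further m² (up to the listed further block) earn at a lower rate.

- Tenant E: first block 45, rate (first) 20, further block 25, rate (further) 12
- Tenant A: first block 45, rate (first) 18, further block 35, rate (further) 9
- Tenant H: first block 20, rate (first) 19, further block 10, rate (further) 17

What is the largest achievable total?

Order all 6 blocks by rate: Tenant E/T1 20 > Tenant H/T1 19 > Tenant A/T1 18 > Tenant H/T2 17 > Tenant E/T2 12 > Tenant A/T2 9.
Tenant E/T1 (20): +45 — 20 left.
Fill Tenant H T1 block (20 at 19) — 0 left.
Total = 20×45 + 19×20 = 1280.

1280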